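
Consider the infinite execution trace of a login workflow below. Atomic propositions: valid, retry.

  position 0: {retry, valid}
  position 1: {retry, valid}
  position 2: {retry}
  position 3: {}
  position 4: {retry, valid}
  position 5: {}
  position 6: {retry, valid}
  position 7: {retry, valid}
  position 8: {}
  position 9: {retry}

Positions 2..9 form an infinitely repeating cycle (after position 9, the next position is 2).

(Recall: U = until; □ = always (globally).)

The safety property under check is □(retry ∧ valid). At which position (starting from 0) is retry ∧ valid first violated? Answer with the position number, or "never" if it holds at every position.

Check retry ∧ valid at each position in order: 0 ✓, 1 ✓.
At position 2 the labels are {retry}, so retry ∧ valid is false there. This is the first violation.

2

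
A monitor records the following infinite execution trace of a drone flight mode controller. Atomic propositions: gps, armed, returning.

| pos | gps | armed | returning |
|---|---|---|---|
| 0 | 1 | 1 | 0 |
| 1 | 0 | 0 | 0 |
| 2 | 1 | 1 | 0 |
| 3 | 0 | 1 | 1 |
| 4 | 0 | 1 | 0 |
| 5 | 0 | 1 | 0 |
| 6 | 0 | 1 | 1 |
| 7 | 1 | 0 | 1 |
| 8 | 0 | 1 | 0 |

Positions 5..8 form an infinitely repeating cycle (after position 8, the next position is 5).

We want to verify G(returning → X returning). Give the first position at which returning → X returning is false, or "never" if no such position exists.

Check returning → X returning at each position in order: 0 ✓, 1 ✓, 2 ✓.
At position 3 the labels are {armed, returning} and the next position 4 has {armed}, so returning → X returning is false there. This is the first violation.

3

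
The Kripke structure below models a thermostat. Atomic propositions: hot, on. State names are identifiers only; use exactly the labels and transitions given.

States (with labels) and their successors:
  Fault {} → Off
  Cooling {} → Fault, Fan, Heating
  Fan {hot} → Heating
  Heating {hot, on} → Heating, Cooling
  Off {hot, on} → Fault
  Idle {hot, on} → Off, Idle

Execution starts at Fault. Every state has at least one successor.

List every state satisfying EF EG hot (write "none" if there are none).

{Cooling, Fan, Heating, Idle}

States satisfying EG hot: {Fan, Heating, Idle}.
States satisfying EF EG hot: {Cooling, Fan, Heating, Idle}.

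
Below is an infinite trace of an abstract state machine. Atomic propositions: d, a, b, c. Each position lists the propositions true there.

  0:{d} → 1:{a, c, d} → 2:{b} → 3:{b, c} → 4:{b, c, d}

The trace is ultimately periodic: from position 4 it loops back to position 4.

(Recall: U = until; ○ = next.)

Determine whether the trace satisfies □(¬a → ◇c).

Satisfied

¬a → ◇c holds at every position 0..4, and those are all positions ever visited, so □(¬a → ◇c) holds.
Positions where ¬a holds: 0, 2, 3, 4.
Check ◇c at each: 0→ok, 2→ok, 3→ok, 4→ok.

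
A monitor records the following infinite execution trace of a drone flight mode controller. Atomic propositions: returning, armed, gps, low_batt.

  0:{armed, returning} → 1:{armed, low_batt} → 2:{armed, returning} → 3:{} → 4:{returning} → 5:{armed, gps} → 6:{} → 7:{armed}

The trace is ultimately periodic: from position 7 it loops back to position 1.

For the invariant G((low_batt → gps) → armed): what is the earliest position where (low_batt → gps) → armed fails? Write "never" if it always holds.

3

Check (low_batt → gps) → armed at each position in order: 0 ✓, 1 ✓, 2 ✓.
At position 3 the labels are {}, so (low_batt → gps) → armed is false there. This is the first violation.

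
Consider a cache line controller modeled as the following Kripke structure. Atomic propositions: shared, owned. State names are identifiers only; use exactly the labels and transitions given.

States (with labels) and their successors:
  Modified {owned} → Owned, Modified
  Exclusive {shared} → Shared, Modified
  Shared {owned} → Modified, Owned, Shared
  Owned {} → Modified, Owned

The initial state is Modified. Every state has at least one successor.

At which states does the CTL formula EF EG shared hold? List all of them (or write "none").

none

States satisfying EG shared: ∅.
States satisfying EF EG shared: ∅.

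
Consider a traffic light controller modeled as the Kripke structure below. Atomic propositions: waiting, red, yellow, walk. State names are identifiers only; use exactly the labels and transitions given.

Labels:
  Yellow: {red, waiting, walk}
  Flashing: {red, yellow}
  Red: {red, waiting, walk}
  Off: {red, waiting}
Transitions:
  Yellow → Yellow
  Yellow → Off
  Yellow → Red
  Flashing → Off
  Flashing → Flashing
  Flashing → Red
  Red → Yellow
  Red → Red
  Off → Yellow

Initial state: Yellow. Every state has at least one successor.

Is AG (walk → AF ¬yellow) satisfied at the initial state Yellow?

Satisfied

States satisfying walk → AF ¬yellow: {Yellow, Flashing, Red, Off}.
States satisfying AG (walk → AF ¬yellow): {Yellow, Flashing, Red, Off}.
Every state reachable from Yellow satisfies walk → AF ¬yellow.
Yellow ∈ Sat(AG (walk → AF ¬yellow)).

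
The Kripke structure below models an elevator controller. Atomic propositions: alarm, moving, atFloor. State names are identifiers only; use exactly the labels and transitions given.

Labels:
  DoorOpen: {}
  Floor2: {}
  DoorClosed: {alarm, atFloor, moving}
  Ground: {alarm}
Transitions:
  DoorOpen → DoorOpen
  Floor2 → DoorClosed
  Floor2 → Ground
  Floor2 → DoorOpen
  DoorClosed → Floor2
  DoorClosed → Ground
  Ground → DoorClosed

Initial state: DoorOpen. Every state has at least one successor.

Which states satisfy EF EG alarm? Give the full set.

States satisfying EG alarm: {DoorClosed, Ground}.
States satisfying EF EG alarm: {Floor2, DoorClosed, Ground}.

{Floor2, DoorClosed, Ground}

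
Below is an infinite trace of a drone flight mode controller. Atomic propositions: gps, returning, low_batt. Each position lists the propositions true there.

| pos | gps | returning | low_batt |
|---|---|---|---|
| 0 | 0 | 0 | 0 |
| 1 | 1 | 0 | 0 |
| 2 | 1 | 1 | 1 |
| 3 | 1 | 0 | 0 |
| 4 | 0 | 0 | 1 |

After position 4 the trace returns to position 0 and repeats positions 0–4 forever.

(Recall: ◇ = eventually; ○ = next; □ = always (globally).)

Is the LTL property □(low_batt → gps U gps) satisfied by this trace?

Does not hold

low_batt → gps U gps must hold at every position from 0 onward. It fails at position 4, so □(low_batt → gps U gps) is false.
Positions where low_batt holds: 2, 4.
Check gps U gps at each: 2→ok, 4→fails.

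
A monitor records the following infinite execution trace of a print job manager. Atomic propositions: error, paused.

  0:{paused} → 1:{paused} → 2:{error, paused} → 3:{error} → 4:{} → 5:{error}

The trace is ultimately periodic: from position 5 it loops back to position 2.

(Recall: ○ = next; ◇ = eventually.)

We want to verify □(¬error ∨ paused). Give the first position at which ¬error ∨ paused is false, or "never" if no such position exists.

Check ¬error ∨ paused at each position in order: 0 ✓, 1 ✓, 2 ✓.
At position 3 the labels are {error}, so ¬error ∨ paused is false there. This is the first violation.

3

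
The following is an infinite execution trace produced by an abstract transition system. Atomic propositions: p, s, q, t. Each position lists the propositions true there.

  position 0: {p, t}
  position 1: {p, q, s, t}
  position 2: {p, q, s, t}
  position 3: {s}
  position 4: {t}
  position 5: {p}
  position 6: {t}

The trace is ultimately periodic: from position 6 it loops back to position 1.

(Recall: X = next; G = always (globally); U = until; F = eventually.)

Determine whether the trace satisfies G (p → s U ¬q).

Yes

p → s U ¬q holds at every position 0..6, and those are all positions ever visited, so G (p → s U ¬q) holds.
Positions where p holds: 0, 1, 2, 5.
Check s U ¬q at each: 0→ok, 1→ok, 2→ok, 5→ok.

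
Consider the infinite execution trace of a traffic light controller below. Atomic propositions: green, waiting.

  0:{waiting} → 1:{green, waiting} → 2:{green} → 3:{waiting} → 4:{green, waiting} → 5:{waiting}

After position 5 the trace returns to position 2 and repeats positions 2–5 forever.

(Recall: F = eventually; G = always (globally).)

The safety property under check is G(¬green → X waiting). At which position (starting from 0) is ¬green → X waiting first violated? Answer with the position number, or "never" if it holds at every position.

5

Check ¬green → X waiting at each position in order: 0 ✓, 1 ✓, 2 ✓, 3 ✓, 4 ✓.
At position 5 the labels are {waiting} and the next position 2 has {green}, so ¬green → X waiting is false there. This is the first violation.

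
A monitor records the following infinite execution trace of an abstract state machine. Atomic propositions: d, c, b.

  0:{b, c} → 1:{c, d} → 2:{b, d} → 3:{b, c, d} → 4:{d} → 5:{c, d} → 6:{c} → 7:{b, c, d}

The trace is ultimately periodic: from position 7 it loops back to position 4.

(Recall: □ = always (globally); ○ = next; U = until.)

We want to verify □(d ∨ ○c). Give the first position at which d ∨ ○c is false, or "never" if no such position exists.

d ∨ ○c holds at every position 0..7, and those are all the positions the trace ever visits, so the invariant □(d ∨ ○c) is never violated.

never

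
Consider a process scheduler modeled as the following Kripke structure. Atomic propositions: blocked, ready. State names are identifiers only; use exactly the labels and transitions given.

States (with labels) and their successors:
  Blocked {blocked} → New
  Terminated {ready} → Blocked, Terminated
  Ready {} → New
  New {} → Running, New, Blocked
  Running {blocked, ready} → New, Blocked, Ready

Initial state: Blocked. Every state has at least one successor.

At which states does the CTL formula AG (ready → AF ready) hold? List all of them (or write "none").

{Blocked, Terminated, Ready, New, Running}

States satisfying ready → AF ready: {Blocked, Terminated, Ready, New, Running}.
States satisfying AG (ready → AF ready): {Blocked, Terminated, Ready, New, Running}.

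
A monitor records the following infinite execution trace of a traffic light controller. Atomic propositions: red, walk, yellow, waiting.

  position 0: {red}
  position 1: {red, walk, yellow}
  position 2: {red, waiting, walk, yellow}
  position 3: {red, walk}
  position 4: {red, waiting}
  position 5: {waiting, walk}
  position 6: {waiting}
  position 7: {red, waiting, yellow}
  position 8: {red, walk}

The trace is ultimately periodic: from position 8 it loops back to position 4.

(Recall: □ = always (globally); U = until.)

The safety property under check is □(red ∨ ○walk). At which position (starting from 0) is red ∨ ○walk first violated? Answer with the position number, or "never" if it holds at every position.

5

Check red ∨ ○walk at each position in order: 0 ✓, 1 ✓, 2 ✓, 3 ✓, 4 ✓.
At position 5 the labels are {waiting, walk} and the next position 6 has {waiting}, so red ∨ ○walk is false there. This is the first violation.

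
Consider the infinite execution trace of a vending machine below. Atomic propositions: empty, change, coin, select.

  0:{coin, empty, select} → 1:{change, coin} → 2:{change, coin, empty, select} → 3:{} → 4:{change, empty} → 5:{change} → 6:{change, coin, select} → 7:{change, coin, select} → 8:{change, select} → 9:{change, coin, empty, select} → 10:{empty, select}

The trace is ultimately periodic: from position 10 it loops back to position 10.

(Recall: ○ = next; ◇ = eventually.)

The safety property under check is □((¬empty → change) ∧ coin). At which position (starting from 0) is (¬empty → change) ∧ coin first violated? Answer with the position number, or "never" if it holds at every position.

3

Check (¬empty → change) ∧ coin at each position in order: 0 ✓, 1 ✓, 2 ✓.
At position 3 the labels are {}, so (¬empty → change) ∧ coin is false there. This is the first violation.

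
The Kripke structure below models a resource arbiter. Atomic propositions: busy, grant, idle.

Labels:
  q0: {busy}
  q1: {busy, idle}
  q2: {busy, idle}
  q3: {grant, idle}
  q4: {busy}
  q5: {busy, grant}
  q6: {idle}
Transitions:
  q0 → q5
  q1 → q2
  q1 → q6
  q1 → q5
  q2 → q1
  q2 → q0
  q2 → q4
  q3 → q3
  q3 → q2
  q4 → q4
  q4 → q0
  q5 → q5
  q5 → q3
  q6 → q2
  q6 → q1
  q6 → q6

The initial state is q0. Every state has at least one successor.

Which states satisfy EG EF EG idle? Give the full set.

{q0, q1, q2, q3, q4, q5, q6}

States satisfying EF EG idle: {q0, q1, q2, q3, q4, q5, q6}.
States satisfying EG EF EG idle: {q0, q1, q2, q3, q4, q5, q6}.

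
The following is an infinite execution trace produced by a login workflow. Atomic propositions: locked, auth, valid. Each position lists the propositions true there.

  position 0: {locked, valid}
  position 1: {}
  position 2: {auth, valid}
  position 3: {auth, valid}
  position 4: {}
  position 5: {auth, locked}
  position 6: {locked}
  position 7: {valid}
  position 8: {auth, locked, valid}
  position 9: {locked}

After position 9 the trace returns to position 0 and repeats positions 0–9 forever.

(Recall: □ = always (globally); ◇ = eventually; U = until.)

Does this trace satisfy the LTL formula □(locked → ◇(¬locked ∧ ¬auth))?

Yes

locked → ◇(¬locked ∧ ¬auth) holds at every position 0..9, and those are all positions ever visited, so □(locked → ◇(¬locked ∧ ¬auth)) holds.
Positions where locked holds: 0, 5, 6, 8, 9.
Check ◇(¬locked ∧ ¬auth) at each: 0→ok, 5→ok, 6→ok, 8→ok, 9→ok.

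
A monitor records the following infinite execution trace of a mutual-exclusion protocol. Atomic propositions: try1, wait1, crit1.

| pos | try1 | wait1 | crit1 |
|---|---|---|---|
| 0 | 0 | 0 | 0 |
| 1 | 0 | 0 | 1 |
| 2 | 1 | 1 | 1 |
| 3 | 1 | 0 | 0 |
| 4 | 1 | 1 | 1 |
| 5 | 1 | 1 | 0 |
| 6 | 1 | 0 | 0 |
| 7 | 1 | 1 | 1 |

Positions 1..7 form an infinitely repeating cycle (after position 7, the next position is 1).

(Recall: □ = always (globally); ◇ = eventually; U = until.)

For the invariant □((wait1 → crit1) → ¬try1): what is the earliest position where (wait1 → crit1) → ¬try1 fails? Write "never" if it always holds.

2

Check (wait1 → crit1) → ¬try1 at each position in order: 0 ✓, 1 ✓.
At position 2 the labels are {crit1, try1, wait1}, so (wait1 → crit1) → ¬try1 is false there. This is the first violation.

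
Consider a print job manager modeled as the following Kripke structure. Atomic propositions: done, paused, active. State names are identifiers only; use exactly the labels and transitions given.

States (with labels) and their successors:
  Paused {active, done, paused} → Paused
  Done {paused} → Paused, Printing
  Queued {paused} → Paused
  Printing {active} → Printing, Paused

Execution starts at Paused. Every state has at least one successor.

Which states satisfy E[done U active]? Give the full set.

{Paused, Printing}

States satisfying done: {Paused}.
States satisfying active: {Paused, Printing}.
States satisfying E[done U active]: {Paused, Printing}.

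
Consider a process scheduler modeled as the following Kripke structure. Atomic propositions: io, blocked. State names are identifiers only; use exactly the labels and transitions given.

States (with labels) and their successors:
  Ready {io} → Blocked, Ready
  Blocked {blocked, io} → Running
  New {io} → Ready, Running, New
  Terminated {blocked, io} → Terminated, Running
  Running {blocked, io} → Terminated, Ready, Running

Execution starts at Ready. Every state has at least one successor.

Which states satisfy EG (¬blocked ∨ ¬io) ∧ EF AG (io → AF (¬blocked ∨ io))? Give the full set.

States satisfying ¬blocked ∨ ¬io: {Ready, New}.
States satisfying EG (¬blocked ∨ ¬io): {Ready, New}.
States satisfying AG (io → AF (¬blocked ∨ io)): {Ready, Blocked, New, Terminated, Running}.
States satisfying EF AG (io → AF (¬blocked ∨ io)): {Ready, Blocked, New, Terminated, Running}.
States satisfying EG (¬blocked ∨ ¬io) ∧ EF AG (io → AF (¬blocked ∨ io)): {Ready, New}.

{Ready, New}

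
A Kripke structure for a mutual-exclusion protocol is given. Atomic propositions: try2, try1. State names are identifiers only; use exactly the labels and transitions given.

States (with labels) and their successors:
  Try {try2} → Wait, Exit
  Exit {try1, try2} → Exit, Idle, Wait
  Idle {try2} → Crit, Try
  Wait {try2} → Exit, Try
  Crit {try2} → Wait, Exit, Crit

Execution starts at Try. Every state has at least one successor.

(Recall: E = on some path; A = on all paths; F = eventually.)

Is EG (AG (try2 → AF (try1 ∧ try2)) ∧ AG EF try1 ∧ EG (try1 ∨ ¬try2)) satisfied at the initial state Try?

States satisfying EG (AG (try2 → AF (try1 ∧ try2)) ∧ AG EF try1 ∧ EG (try1 ∨ ¬try2)): ∅.
No suitable path/successor from Try witnesses the formula.
Try ∉ Sat(EG (AG (try2 → AF (try1 ∧ try2)) ∧ AG EF try1 ∧ EG (try1 ∨ ¬try2))).

Does not hold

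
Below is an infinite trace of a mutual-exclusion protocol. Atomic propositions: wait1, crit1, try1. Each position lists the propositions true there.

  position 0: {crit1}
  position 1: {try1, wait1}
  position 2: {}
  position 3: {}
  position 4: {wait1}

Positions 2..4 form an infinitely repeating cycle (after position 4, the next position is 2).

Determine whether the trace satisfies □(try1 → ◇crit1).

Does not hold

try1 → ◇crit1 must hold at every position from 0 onward. It fails at position 1, so □(try1 → ◇crit1) is false.
Positions where try1 holds: 1.
Check ◇crit1 at each: 1→fails.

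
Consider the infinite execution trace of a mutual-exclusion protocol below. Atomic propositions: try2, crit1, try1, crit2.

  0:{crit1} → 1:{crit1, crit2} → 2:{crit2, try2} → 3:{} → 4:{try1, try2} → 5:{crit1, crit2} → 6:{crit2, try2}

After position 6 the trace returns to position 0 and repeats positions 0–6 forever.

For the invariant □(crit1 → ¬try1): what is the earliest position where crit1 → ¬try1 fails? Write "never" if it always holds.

never

crit1 → ¬try1 holds at every position 0..6, and those are all the positions the trace ever visits, so the invariant □(crit1 → ¬try1) is never violated.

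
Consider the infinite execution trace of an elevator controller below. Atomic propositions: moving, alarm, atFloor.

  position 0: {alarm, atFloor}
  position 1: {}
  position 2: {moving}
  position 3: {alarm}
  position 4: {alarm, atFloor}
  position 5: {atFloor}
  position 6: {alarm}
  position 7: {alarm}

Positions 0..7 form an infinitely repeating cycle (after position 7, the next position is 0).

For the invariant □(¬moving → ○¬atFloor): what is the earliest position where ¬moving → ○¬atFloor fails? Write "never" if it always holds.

3

Check ¬moving → ○¬atFloor at each position in order: 0 ✓, 1 ✓, 2 ✓.
At position 3 the labels are {alarm} and the next position 4 has {alarm, atFloor}, so ¬moving → ○¬atFloor is false there. This is the first violation.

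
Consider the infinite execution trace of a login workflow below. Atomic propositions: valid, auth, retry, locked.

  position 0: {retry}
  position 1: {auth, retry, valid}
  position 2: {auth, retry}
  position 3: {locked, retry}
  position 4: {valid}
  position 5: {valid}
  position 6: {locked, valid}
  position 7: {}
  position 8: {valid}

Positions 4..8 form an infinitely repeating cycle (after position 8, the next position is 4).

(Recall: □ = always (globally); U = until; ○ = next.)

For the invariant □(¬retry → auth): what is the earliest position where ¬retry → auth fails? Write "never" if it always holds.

4

Check ¬retry → auth at each position in order: 0 ✓, 1 ✓, 2 ✓, 3 ✓.
At position 4 the labels are {valid}, so ¬retry → auth is false there. This is the first violation.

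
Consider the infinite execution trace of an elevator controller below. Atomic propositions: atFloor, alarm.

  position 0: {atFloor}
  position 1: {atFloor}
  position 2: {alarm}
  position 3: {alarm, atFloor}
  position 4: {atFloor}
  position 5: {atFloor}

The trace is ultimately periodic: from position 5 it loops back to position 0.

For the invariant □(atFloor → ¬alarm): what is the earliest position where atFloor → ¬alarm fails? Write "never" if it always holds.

3

Check atFloor → ¬alarm at each position in order: 0 ✓, 1 ✓, 2 ✓.
At position 3 the labels are {alarm, atFloor}, so atFloor → ¬alarm is false there. This is the first violation.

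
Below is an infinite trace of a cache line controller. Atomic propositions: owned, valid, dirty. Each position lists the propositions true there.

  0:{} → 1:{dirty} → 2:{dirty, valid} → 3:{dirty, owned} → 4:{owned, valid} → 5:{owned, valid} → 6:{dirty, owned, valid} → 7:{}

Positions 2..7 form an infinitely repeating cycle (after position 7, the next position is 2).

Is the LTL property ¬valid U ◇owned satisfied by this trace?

Yes

Walking from position 0: ◇owned first holds at position 0, and ¬valid holds at every earlier position along the way, so ¬valid U ◇owned holds.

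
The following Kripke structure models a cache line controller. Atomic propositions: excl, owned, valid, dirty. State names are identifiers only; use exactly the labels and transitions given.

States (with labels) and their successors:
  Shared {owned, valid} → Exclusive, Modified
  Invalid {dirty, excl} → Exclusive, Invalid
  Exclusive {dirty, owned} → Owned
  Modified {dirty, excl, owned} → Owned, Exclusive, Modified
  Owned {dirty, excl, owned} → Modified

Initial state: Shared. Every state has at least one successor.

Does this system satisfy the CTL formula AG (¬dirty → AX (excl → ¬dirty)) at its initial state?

States satisfying ¬dirty → AX (excl → ¬dirty): {Invalid, Exclusive, Modified, Owned}.
States satisfying AG (¬dirty → AX (excl → ¬dirty)): {Invalid, Exclusive, Modified, Owned}.
Shared is reachable from Shared and violates ¬dirty → AX (excl → ¬dirty), so AG fails at Shared.
Shared ∉ Sat(AG (¬dirty → AX (excl → ¬dirty))).

Does not hold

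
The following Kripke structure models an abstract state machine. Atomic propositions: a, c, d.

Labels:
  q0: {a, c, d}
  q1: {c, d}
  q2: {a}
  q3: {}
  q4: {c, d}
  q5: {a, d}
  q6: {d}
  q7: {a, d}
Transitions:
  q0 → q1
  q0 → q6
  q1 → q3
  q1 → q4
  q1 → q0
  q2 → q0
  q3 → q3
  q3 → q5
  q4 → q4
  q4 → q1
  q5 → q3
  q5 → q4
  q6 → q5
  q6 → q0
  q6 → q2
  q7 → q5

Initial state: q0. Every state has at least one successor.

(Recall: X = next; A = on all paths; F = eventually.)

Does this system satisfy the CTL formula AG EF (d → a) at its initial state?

States satisfying EF (d → a): {q0, q1, q2, q3, q4, q5, q6, q7}.
States satisfying AG EF (d → a): {q0, q1, q2, q3, q4, q5, q6, q7}.
Every state reachable from q0 satisfies EF (d → a).
q0 ∈ Sat(AG EF (d → a)).

Holds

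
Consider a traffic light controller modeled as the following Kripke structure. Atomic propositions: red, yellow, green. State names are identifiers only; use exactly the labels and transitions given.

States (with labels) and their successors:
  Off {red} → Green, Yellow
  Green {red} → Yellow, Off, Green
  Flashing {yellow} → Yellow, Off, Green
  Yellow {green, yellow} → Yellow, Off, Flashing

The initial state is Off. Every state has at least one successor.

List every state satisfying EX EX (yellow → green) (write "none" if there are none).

{Off, Green, Flashing, Yellow}

States satisfying EX (yellow → green): {Off, Green, Flashing, Yellow}.
States satisfying EX EX (yellow → green): {Off, Green, Flashing, Yellow}.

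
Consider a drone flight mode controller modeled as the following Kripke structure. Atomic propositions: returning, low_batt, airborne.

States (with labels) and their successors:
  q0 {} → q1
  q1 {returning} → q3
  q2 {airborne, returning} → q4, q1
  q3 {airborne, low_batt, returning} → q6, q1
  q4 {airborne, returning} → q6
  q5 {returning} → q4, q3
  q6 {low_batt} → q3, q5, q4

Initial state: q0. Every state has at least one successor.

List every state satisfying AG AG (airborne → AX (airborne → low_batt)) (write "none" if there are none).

States satisfying AG (airborne → AX (airborne → low_batt)): {q0, q1, q3, q4, q5, q6}.
States satisfying AG AG (airborne → AX (airborne → low_batt)): {q0, q1, q3, q4, q5, q6}.

{q0, q1, q3, q4, q5, q6}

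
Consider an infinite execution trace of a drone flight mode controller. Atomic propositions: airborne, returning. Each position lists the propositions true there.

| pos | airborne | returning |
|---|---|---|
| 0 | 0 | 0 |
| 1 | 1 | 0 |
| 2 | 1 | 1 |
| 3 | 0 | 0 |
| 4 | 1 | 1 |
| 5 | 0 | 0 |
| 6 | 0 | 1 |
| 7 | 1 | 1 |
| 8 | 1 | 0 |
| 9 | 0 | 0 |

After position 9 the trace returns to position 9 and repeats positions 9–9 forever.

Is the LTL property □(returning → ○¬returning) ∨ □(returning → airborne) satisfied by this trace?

No

returning → ○¬returning must hold at every position from 0 onward. It fails at position 6, so □(returning → ○¬returning) is false.
Positions where returning holds: 2, 4, 6, 7.
Check ○¬returning at each: 2→ok, 4→ok, 6→fails, 7→ok.
returning → airborne must hold at every position from 0 onward. It fails at position 6, so □(returning → airborne) is false.
Positions where returning holds: 2, 4, 6, 7.
Check airborne at each: 2→ok, 4→ok, 6→fails, 7→ok.
At position 0: □(returning → ○¬returning) is false; □(returning → airborne) is false; so □(returning → ○¬returning) ∨ □(returning → airborne) is false.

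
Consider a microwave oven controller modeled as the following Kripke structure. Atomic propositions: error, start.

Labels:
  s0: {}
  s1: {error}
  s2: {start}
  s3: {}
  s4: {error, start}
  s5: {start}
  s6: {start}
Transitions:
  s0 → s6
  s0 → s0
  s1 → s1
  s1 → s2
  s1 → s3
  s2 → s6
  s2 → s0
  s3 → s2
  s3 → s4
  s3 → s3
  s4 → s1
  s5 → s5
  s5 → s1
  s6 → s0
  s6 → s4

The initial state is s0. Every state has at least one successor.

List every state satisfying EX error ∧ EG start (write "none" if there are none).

States satisfying error: {s1, s4}.
States satisfying EX error: {s1, s3, s4, s5, s6}.
States satisfying start: {s2, s4, s5, s6}.
States satisfying EG start: {s5}.
States satisfying EX error ∧ EG start: {s5}.

{s5}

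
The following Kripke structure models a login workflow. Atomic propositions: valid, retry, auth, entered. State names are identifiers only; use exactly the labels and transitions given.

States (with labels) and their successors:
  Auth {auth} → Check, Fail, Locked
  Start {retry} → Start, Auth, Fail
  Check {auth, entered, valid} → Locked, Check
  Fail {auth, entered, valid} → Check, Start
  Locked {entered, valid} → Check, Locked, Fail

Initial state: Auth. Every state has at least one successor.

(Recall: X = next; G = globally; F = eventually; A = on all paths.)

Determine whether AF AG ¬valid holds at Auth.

Violated

States satisfying AG ¬valid: ∅.
States satisfying AF AG ¬valid: ∅.
There is a path from Auth along which AG ¬valid never holds.
Auth ∉ Sat(AF AG ¬valid).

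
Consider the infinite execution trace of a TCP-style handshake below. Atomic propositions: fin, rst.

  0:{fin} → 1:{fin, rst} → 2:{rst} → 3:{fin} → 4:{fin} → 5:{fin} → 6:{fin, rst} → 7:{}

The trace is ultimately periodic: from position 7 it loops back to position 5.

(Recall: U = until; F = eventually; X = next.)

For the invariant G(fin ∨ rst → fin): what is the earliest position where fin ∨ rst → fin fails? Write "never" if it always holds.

2

Check fin ∨ rst → fin at each position in order: 0 ✓, 1 ✓.
At position 2 the labels are {rst}, so fin ∨ rst → fin is false there. This is the first violation.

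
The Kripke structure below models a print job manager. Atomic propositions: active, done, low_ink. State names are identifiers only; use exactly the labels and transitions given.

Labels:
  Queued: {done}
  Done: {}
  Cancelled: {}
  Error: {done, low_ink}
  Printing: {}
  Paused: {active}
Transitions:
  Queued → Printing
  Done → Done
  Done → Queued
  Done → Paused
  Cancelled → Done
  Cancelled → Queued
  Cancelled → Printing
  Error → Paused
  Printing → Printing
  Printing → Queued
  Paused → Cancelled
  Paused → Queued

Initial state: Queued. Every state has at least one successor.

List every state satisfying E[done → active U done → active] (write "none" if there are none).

{Done, Cancelled, Printing, Paused}

States satisfying done → active: {Done, Cancelled, Printing, Paused}.
States satisfying E[done → active U done → active]: {Done, Cancelled, Printing, Paused}.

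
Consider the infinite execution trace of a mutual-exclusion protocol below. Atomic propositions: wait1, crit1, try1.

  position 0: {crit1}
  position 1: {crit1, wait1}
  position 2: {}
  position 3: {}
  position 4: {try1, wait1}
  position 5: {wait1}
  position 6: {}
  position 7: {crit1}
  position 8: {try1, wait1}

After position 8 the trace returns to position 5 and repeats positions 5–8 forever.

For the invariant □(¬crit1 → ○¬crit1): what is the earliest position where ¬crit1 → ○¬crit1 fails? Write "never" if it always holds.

6

Check ¬crit1 → ○¬crit1 at each position in order: 0 ✓, 1 ✓, 2 ✓, 3 ✓, 4 ✓, 5 ✓.
At position 6 the labels are {} and the next position 7 has {crit1}, so ¬crit1 → ○¬crit1 is false there. This is the first violation.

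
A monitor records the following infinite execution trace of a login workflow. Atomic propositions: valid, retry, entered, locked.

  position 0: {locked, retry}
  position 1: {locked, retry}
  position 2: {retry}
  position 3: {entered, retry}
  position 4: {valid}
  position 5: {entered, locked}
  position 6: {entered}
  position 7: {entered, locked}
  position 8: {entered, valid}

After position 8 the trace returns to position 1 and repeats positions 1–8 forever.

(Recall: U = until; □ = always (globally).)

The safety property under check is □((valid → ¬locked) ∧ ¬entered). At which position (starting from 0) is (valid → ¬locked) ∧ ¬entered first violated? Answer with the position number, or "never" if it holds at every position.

3

Check (valid → ¬locked) ∧ ¬entered at each position in order: 0 ✓, 1 ✓, 2 ✓.
At position 3 the labels are {entered, retry}, so (valid → ¬locked) ∧ ¬entered is false there. This is the first violation.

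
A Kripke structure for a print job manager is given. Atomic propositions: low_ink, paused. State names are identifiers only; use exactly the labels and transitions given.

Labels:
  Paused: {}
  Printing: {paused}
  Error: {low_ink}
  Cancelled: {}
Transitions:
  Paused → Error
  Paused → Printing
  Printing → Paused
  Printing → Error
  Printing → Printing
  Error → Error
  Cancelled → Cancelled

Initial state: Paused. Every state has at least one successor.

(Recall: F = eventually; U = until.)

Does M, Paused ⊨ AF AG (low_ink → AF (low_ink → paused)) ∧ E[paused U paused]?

States satisfying AG (low_ink → AF (low_ink → paused)): {Cancelled}.
States satisfying AF AG (low_ink → AF (low_ink → paused)): {Cancelled}.
States satisfying paused: {Printing}.
States satisfying E[paused U paused]: {Printing}.
States satisfying AF AG (low_ink → AF (low_ink → paused)) ∧ E[paused U paused]: ∅.
Paused ∉ Sat(AF AG (low_ink → AF (low_ink → paused)) ∧ E[paused U paused]).

Does not hold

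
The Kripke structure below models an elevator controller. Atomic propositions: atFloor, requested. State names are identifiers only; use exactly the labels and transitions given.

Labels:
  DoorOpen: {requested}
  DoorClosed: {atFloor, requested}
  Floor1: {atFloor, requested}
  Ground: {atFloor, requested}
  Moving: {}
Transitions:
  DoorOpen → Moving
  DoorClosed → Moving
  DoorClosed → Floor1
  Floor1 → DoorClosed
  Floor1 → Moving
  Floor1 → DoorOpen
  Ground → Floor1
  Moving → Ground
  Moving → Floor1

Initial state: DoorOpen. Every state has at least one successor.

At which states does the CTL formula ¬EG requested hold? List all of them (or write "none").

States satisfying requested: {DoorOpen, DoorClosed, Floor1, Ground}.
States satisfying EG requested: {DoorClosed, Floor1, Ground}.
States satisfying ¬EG requested: {DoorOpen, Moving}.

{DoorOpen, Moving}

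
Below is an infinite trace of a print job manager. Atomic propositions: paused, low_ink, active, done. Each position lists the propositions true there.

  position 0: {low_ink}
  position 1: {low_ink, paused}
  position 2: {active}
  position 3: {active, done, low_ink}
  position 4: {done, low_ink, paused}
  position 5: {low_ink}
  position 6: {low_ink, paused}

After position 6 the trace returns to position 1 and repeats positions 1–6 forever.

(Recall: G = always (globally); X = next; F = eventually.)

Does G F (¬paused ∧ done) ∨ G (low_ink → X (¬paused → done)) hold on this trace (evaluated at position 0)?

F (¬paused ∧ done) holds at every position 0..6, and those are all positions ever visited, so G F (¬paused ∧ done) holds.
low_ink → X (¬paused → done) must hold at every position from 0 onward. It fails at position 1, so G (low_ink → X (¬paused → done)) is false.
Positions where low_ink holds: 0, 1, 3, 4, 5, 6.
Check X (¬paused → done) at each: 0→ok, 1→fails, 3→ok, 4→fails, 5→ok, 6→ok.
At position 0: G F (¬paused ∧ done) is true; G (low_ink → X (¬paused → done)) is false; so G F (¬paused ∧ done) ∨ G (low_ink → X (¬paused → done)) is true.

Holds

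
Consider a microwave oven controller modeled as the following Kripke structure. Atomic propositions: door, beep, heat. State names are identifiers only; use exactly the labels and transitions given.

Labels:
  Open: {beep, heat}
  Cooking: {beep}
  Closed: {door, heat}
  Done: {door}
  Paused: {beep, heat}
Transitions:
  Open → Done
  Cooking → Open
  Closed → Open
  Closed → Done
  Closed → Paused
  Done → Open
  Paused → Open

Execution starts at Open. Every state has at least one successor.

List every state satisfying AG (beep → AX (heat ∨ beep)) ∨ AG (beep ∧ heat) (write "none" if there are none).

none

States satisfying beep → AX (heat ∨ beep): {Cooking, Closed, Done, Paused}.
States satisfying AG (beep → AX (heat ∨ beep)): ∅.
States satisfying beep ∧ heat: {Open, Paused}.
States satisfying AG (beep ∧ heat): ∅.
States satisfying AG (beep → AX (heat ∨ beep)) ∨ AG (beep ∧ heat): ∅.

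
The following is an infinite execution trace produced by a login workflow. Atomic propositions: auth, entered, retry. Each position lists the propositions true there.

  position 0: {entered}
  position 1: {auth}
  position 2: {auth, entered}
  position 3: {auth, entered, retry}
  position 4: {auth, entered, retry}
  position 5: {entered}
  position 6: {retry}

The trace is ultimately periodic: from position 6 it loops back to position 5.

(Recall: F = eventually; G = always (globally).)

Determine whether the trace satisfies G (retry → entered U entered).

No

retry → entered U entered must hold at every position from 0 onward. It fails at position 6, so G (retry → entered U entered) is false.
Positions where retry holds: 3, 4, 6.
Check entered U entered at each: 3→ok, 4→ok, 6→fails.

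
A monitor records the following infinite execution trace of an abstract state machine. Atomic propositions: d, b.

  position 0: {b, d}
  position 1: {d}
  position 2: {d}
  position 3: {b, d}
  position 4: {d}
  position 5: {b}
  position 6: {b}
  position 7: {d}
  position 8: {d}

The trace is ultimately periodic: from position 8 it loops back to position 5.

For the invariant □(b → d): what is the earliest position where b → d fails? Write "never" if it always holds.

5

Check b → d at each position in order: 0 ✓, 1 ✓, 2 ✓, 3 ✓, 4 ✓.
At position 5 the labels are {b}, so b → d is false there. This is the first violation.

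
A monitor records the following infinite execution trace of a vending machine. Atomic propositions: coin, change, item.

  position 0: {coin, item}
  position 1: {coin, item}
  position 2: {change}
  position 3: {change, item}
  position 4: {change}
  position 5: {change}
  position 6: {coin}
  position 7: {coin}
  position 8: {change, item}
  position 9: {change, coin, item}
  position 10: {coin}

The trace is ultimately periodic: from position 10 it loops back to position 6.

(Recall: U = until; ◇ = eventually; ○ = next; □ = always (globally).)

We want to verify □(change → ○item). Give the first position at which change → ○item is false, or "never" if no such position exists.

3

Check change → ○item at each position in order: 0 ✓, 1 ✓, 2 ✓.
At position 3 the labels are {change, item} and the next position 4 has {change}, so change → ○item is false there. This is the first violation.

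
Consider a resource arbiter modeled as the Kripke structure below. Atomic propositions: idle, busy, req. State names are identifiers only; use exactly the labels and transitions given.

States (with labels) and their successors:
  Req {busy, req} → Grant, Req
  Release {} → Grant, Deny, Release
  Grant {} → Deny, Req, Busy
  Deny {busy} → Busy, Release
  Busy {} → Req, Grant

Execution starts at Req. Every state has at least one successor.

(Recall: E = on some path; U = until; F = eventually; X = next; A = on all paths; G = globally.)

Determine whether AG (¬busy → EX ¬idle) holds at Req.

Holds

States satisfying ¬busy → EX ¬idle: {Req, Release, Grant, Deny, Busy}.
States satisfying AG (¬busy → EX ¬idle): {Req, Release, Grant, Deny, Busy}.
Every state reachable from Req satisfies ¬busy → EX ¬idle.
Req ∈ Sat(AG (¬busy → EX ¬idle)).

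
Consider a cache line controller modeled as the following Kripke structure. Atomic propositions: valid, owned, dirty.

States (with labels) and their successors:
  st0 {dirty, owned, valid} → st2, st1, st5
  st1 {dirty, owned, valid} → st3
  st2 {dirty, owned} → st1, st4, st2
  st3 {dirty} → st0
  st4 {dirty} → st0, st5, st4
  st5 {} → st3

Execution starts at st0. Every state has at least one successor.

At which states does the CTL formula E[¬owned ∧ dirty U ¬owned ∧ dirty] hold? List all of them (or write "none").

{st3, st4}

States satisfying ¬owned ∧ dirty: {st3, st4}.
States satisfying E[¬owned ∧ dirty U ¬owned ∧ dirty]: {st3, st4}.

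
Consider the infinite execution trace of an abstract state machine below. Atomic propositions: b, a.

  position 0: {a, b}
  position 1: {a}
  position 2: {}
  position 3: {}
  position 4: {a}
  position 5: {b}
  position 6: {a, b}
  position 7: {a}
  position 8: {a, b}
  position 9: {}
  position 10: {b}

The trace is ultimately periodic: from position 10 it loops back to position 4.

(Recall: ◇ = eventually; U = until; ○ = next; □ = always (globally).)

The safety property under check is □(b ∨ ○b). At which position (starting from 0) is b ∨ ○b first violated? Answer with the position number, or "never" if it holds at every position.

Check b ∨ ○b at each position in order: 0 ✓.
At position 1 the labels are {a} and the next position 2 has {}, so b ∨ ○b is false there. This is the first violation.

1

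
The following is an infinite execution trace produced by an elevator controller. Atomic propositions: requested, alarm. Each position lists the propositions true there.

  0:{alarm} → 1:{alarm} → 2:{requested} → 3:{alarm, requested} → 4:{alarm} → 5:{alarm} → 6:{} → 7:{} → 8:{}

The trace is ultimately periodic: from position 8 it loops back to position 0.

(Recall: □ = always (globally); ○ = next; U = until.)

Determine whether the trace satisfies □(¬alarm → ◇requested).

Yes

¬alarm → ◇requested holds at every position 0..8, and those are all positions ever visited, so □(¬alarm → ◇requested) holds.
Positions where ¬alarm holds: 2, 6, 7, 8.
Check ◇requested at each: 2→ok, 6→ok, 7→ok, 8→ok.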